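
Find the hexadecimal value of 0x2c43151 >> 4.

0x2c4315

Shifting right by 4 bits = 1 hex digit: drop the last 1.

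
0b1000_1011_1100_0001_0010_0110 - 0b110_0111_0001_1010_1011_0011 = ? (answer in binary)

Subtract column by column in base 2:
  0-1 → 1 (borrow)
  1-1-1 → 1 (borrow)
  1-0-1 → 0
  0-0 → 0
  0-1 → 1 (borrow)
  1-1-1 → 1 (borrow)
  0-0-1 → 1 (borrow)
  0-1-1 → 0 (borrow)
  1-0-1 → 0
  0-1 → 1 (borrow)
  0-0-1 → 1 (borrow)
  0-1-1 → 0 (borrow)
  0-1-1 → 0 (borrow)
  0-0-1 → 1 (borrow)
  1-0-1 → 0
  1-0 → 1
  1-1 → 0
  1-1 → 0
  0-1 → 1 (borrow)
  1-0-1 → 0
  0-0 → 0
  0-1 → 1 (borrow)
  0-1-1 → 0 (borrow)
  1-0-1 → 0

0b1001001010011001110011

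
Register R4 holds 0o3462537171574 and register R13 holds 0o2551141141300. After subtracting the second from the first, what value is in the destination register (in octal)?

0o711376030274

Subtract column by column in base 8:
  4-0 → 4
  7-0 → 7
  5-3 → 2
  1-1 → 0
  7-4 → 3
  1-1 → 0
  7-1 → 6
  3-4 → 7 (borrow)
  5-1-1 → 3
  2-1 → 1
  6-5 → 1
  4-5 → 7 (borrow)
  3-2-1 → 0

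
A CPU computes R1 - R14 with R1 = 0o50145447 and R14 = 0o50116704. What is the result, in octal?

0o26543

Subtract column by column in base 8:
  7-4 → 3
  4-0 → 4
  4-7 → 5 (borrow)
  5-6-1 → 6 (borrow)
  4-1-1 → 2
  1-1 → 0
  0-0 → 0
  5-5 → 0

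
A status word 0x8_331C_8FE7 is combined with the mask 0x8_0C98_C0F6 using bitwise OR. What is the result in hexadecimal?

OR each hex digit independently (no carries):
  8|8=8, 3|0=3, 3|C=F, 1|9=9, C|8=C, 8|C=C, F|0=F, E|F=F, 7|6=7

0x83F9CCFF7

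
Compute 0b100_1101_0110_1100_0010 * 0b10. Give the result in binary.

Multiply each base-2 digit by 2, carrying:
  0×2 = 0 → write 0
  1×2 = 2 → write 0 carry 1
  0×2+1 = 1 → write 1
  0×2 = 0 → write 0
  0×2 = 0 → write 0
  0×2 = 0 → write 0
  1×2 = 2 → write 0 carry 1
  1×2+1 = 3 → write 1 carry 1
  0×2+1 = 1 → write 1
  1×2 = 2 → write 0 carry 1
  1×2+1 = 3 → write 1 carry 1
  0×2+1 = 1 → write 1
  1×2 = 2 → write 0 carry 1
  0×2+1 = 1 → write 1
  1×2 = 2 → write 0 carry 1
  1×2+1 = 3 → write 1 carry 1
  0×2+1 = 1 → write 1
  0×2 = 0 → write 0
  1×2 = 2 → write 0 carry 1
  remaining carry: 1

0b10011010110110000100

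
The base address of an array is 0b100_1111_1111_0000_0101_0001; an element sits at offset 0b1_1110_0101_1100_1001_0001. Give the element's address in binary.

0b11011100100110011100010

Add column by column in base 2, right to left:
  1+1 = 0 carry 1
  0+0+1 = 1
  0+0 = 0
  0+0 = 0
  1+1 = 0 carry 1
  0+0+1 = 1
  1+0 = 1
  0+1 = 1
  0+0 = 0
  0+0 = 0
  0+1 = 1
  0+1 = 1
  1+1 = 0 carry 1
  1+0+1 = 0 carry 1
  1+1+1 = 1 carry 1
  1+0+1 = 0 carry 1
  1+0+1 = 0 carry 1
  1+1+1 = 1 carry 1
  1+1+1 = 1 carry 1
  1+1+1 = 1 carry 1
  0+1+1 = 0 carry 1
  0+0+1 = 1
  1+0 = 1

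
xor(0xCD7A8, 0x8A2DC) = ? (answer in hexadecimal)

XOR each hex digit independently (no carries):
  C^8=4, D^A=7, 7^2=5, A^D=7, 8^C=4

0x47574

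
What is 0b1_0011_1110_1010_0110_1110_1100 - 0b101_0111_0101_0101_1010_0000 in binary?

0b111001110101000101001100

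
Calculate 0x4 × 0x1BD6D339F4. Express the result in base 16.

Multiply each base-16 digit by 4, carrying:
  4×4 = 16 → write 0 carry 1
  F×4+1 = 61 → write D carry 3
  9×4+3 = 39 → write 7 carry 2
  3×4+2 = 14 → write E
  3×4 = 12 → write C
  D×4 = 52 → write 4 carry 3
  6×4+3 = 27 → write B carry 1
  D×4+1 = 53 → write 5 carry 3
  B×4+3 = 47 → write F carry 2
  1×4+2 = 6 → write 6

0x6F5B4CE7D0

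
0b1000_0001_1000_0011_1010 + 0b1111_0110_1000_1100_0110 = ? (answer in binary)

Add column by column in base 2, right to left:
  0+0 = 0
  1+1 = 0 carry 1
  0+1+1 = 0 carry 1
  1+0+1 = 0 carry 1
  1+0+1 = 0 carry 1
  1+0+1 = 0 carry 1
  0+1+1 = 0 carry 1
  0+1+1 = 0 carry 1
  0+0+1 = 1
  0+0 = 0
  0+0 = 0
  1+1 = 0 carry 1
  1+0+1 = 0 carry 1
  0+1+1 = 0 carry 1
  0+1+1 = 0 carry 1
  0+0+1 = 1
  0+1 = 1
  0+1 = 1
  0+1 = 1
  1+1 = 0 carry 1
  final carry 1

0b101111000000100000000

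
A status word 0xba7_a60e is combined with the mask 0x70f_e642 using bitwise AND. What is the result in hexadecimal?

0x307a602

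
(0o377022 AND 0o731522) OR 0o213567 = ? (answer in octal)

0o333567

0o377022 AND 0o731522 = 0o331022.
Then OR with 0o213567.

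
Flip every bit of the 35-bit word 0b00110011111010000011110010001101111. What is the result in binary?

0b11001100000101111100001101110010000

Invert each bit: 00110011111010000011110010001101111 → 11001100000101111100001101110010000.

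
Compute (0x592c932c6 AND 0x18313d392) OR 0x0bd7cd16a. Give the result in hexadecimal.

0x592c932c6 AND 0x18313d392 = 0x182011282.
Then OR with 0x0bd7cd16a.

0x1bf7dd3ea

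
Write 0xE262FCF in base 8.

0o1611427717

Expand each hex digit to 4 bits: E=1110 2=0010 6=0110 2=0010 F=1111 C=1100 F=1111.
Group the bits in threes: 001 110 001 001 100 010 111 111 001 111 → 1611427717.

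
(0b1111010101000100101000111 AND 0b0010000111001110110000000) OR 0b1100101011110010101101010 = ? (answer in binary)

0b1111010101000100101000111 AND 0b0010000111001110110000000 = 0b0010000101000100100000000.
Then OR with 0b1100101011110010101101010.

0b1110101111110110101101010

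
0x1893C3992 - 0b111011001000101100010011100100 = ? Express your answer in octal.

0o51606272256

0x1893C3992 = 0o61117034622 in octal.
0b111011001000101100010011100100 = 0o7310542344 in octal.
Subtract column by column in base 8:
  2-4 → 6 (borrow)
  2-4-1 → 5 (borrow)
  6-3-1 → 2
  4-2 → 2
  3-4 → 7 (borrow)
  0-5-1 → 2 (borrow)
  7-0-1 → 6
  1-1 → 0
  1-3 → 6 (borrow)
  1-7-1 → 1 (borrow)
  6-0-1 → 5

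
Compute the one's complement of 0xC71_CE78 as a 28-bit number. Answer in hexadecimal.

Each hex digit d becomes F−d:
  C→3, 7→8, 1→E, C→3, E→1, 7→8, 8→7

0x38E3187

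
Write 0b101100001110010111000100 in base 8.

Group the bits in threes: 101 100 001 110 010 111 000 100 → 54162704.

0o54162704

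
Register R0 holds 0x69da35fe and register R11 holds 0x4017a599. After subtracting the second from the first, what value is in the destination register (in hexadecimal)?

Subtract column by column in base 16:
  e-9 → 5
  f-9 → 6
  5-5 → 0
  3-a → 9 (borrow)
  a-7-1 → 2
  d-1 → c
  9-0 → 9
  6-4 → 2

0x29c29065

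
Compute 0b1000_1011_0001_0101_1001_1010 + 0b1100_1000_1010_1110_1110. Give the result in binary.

0b100101111010000010001000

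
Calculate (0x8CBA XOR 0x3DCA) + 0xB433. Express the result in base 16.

0x165A3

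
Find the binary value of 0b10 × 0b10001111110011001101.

Multiply each base-2 digit by 2, carrying:
  1×2 = 2 → write 0 carry 1
  0×2+1 = 1 → write 1
  1×2 = 2 → write 0 carry 1
  1×2+1 = 3 → write 1 carry 1
  0×2+1 = 1 → write 1
  0×2 = 0 → write 0
  1×2 = 2 → write 0 carry 1
  1×2+1 = 3 → write 1 carry 1
  0×2+1 = 1 → write 1
  0×2 = 0 → write 0
  1×2 = 2 → write 0 carry 1
  1×2+1 = 3 → write 1 carry 1
  1×2+1 = 3 → write 1 carry 1
  1×2+1 = 3 → write 1 carry 1
  1×2+1 = 3 → write 1 carry 1
  1×2+1 = 3 → write 1 carry 1
  0×2+1 = 1 → write 1
  0×2 = 0 → write 0
  0×2 = 0 → write 0
  1×2 = 2 → write 0 carry 1
  remaining carry: 1

0b100011111100110011010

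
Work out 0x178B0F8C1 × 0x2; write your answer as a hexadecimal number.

Multiply each base-16 digit by 2, carrying:
  1×2 = 2 → write 2
  C×2 = 24 → write 8 carry 1
  8×2+1 = 17 → write 1 carry 1
  F×2+1 = 31 → write F carry 1
  0×2+1 = 1 → write 1
  B×2 = 22 → write 6 carry 1
  8×2+1 = 17 → write 1 carry 1
  7×2+1 = 15 → write F
  1×2 = 2 → write 2

0x2F161F182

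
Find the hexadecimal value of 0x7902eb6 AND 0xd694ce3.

AND each hex digit independently (no carries):
  7&d=5, 9&6=0, 0&9=0, 2&4=0, e&c=c, b&e=a, 6&3=2

0x5000ca2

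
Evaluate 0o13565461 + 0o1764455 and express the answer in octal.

0o15552136

Add column by column in base 8, right to left:
  1+5 = 6
  6+5 = 3 carry 1
  4+4+1 = 1 carry 1
  5+4+1 = 2 carry 1
  6+6+1 = 5 carry 1
  5+7+1 = 5 carry 1
  3+1+1 = 5
  1+0 = 1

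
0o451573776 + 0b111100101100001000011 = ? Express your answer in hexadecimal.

0x4C55041

0o451573776 = 0x4A6F7FE in hexadecimal.
0b111100101100001000011 = 0x1E5843 in hexadecimal.
Add column by column in base 16, right to left:
  E+3 = 1 carry 1
  F+4+1 = 4 carry 1
  7+8+1 = 0 carry 1
  F+5+1 = 5 carry 1
  6+E+1 = 5 carry 1
  A+1+1 = C
  4+0 = 4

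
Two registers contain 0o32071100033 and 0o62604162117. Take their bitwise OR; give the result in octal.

OR each oct digit independently (no carries):
  3|6=7, 2|2=2, 0|6=6, 7|0=7, 1|4=5, 1|1=1, 0|6=6, 0|2=2, 0|1=1, 3|1=3, 3|7=7

0o72675162137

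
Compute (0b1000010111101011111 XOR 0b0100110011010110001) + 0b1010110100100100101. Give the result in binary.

First 0b1000010111101011111 XOR 0b0100110011010110001 = 0b1100100100111101110.
Add column by column in base 2, right to left:
  0+1 = 1
  1+0 = 1
  1+1 = 0 carry 1
  1+0+1 = 0 carry 1
  0+0+1 = 1
  1+1 = 0 carry 1
  1+0+1 = 0 carry 1
  1+0+1 = 0 carry 1
  1+1+1 = 1 carry 1
  0+0+1 = 1
  0+0 = 0
  1+1 = 0 carry 1
  0+0+1 = 1
  0+1 = 1
  1+1 = 0 carry 1
  0+0+1 = 1
  0+1 = 1
  1+0 = 1
  1+1 = 0 carry 1
  final carry 1

0b10111011001100010011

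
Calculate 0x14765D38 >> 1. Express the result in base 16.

0xA3B2E9C

1 bits is not a whole number of base-16 digits; in binary: 10100011101100101110100111000 >> 1 = 1010001110110010111010011100.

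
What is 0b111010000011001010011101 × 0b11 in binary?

0b10101110001001011111010111

Multiply each base-2 digit by 3, carrying:
  1×3 = 3 → write 1 carry 1
  0×3+1 = 1 → write 1
  1×3 = 3 → write 1 carry 1
  1×3+1 = 4 → write 0 carry 2
  1×3+2 = 5 → write 1 carry 2
  0×3+2 = 2 → write 0 carry 1
  0×3+1 = 1 → write 1
  1×3 = 3 → write 1 carry 1
  0×3+1 = 1 → write 1
  1×3 = 3 → write 1 carry 1
  0×3+1 = 1 → write 1
  0×3 = 0 → write 0
  1×3 = 3 → write 1 carry 1
  1×3+1 = 4 → write 0 carry 2
  0×3+2 = 2 → write 0 carry 1
  0×3+1 = 1 → write 1
  0×3 = 0 → write 0
  0×3 = 0 → write 0
  0×3 = 0 → write 0
  1×3 = 3 → write 1 carry 1
  0×3+1 = 1 → write 1
  1×3 = 3 → write 1 carry 1
  1×3+1 = 4 → write 0 carry 2
  1×3+2 = 5 → write 1 carry 2
  remaining carry: 10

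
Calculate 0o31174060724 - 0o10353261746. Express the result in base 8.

Subtract column by column in base 8:
  4-6 → 6 (borrow)
  2-4-1 → 5 (borrow)
  7-7-1 → 7 (borrow)
  0-1-1 → 6 (borrow)
  6-6-1 → 7 (borrow)
  0-2-1 → 5 (borrow)
  4-3-1 → 0
  7-5 → 2
  1-3 → 6 (borrow)
  1-0-1 → 0
  3-1 → 2

0o20620576756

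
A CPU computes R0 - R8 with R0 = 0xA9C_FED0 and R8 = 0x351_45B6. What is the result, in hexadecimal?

0x74BB91A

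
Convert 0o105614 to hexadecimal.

Each octal digit is 3 bits: 1=001 0=000 5=101 6=110 1=001 4=100.
Group the bits into nibbles: 1000 1011 1000 1100 → 8b8c.

0x8b8c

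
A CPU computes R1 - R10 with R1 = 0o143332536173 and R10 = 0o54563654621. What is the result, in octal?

0o66546661352

Subtract column by column in base 8:
  3-1 → 2
  7-2 → 5
  1-6 → 3 (borrow)
  6-4-1 → 1
  3-5 → 6 (borrow)
  5-6-1 → 6 (borrow)
  2-3-1 → 6 (borrow)
  3-6-1 → 4 (borrow)
  3-5-1 → 5 (borrow)
  3-4-1 → 6 (borrow)
  4-5-1 → 6 (borrow)
  1-0-1 → 0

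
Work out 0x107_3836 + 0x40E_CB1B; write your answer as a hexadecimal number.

0x5160351

Add column by column in base 16, right to left:
  6+B = 1 carry 1
  3+1+1 = 5
  8+B = 3 carry 1
  3+C+1 = 0 carry 1
  7+E+1 = 6 carry 1
  0+0+1 = 1
  1+4 = 5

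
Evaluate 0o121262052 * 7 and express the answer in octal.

0o1071336446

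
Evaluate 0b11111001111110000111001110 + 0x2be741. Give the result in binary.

0x2be741 = 0b1010111110011101000001 in binary.
Add column by column in base 2, right to left:
  0+1 = 1
  1+0 = 1
  1+0 = 1
  1+0 = 1
  0+0 = 0
  0+0 = 0
  1+1 = 0 carry 1
  1+0+1 = 0 carry 1
  1+1+1 = 1 carry 1
  0+1+1 = 0 carry 1
  0+1+1 = 0 carry 1
  0+0+1 = 1
  0+0 = 0
  1+1 = 0 carry 1
  1+1+1 = 1 carry 1
  1+1+1 = 1 carry 1
  1+1+1 = 1 carry 1
  1+1+1 = 1 carry 1
  1+0+1 = 0 carry 1
  0+1+1 = 0 carry 1
  0+0+1 = 1
  1+1 = 0 carry 1
  1+0+1 = 0 carry 1
  1+0+1 = 0 carry 1
  1+0+1 = 0 carry 1
  1+0+1 = 0 carry 1
  final carry 1

0b100000100111100100100001111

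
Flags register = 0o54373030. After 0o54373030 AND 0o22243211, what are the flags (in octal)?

0o00243010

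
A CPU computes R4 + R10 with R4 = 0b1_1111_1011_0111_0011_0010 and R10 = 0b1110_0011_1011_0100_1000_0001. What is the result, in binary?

0b1000000110110101110110011

Add column by column in base 2, right to left:
  0+1 = 1
  1+0 = 1
  0+0 = 0
  0+0 = 0
  1+0 = 1
  1+0 = 1
  0+0 = 0
  0+1 = 1
  1+0 = 1
  1+0 = 1
  1+1 = 0 carry 1
  0+0+1 = 1
  1+1 = 0 carry 1
  1+1+1 = 1 carry 1
  0+0+1 = 1
  1+1 = 0 carry 1
  1+1+1 = 1 carry 1
  1+1+1 = 1 carry 1
  1+0+1 = 0 carry 1
  1+0+1 = 0 carry 1
  1+0+1 = 0 carry 1
  0+1+1 = 0 carry 1
  0+1+1 = 0 carry 1
  0+1+1 = 0 carry 1
  final carry 1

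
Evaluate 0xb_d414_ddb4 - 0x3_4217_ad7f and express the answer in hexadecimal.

0x891fd3035

Subtract column by column in base 16:
  4-f → 5 (borrow)
  b-7-1 → 3
  d-d → 0
  d-a → 3
  4-7 → d (borrow)
  1-1-1 → f (borrow)
  4-2-1 → 1
  d-4 → 9
  b-3 → 8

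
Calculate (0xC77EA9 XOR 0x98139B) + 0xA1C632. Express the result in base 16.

First 0xC77EA9 XOR 0x98139B = 0x5F6D32.
Add column by column in base 16, right to left:
  2+2 = 4
  3+3 = 6
  D+6 = 3 carry 1
  6+C+1 = 3 carry 1
  F+1+1 = 1 carry 1
  5+A+1 = 0 carry 1
  final carry 1

0x1013364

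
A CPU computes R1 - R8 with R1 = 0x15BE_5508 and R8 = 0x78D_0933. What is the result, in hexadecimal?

Subtract column by column in base 16:
  8-3 → 5
  0-3 → D (borrow)
  5-9-1 → B (borrow)
  5-0-1 → 4
  E-D → 1
  B-8 → 3
  5-7 → E (borrow)
  1-0-1 → 0

0xE314BD5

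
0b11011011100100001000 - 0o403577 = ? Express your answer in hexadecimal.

0b11011011100100001000 = 0xDB908 in hexadecimal.
0o403577 = 0x2077F in hexadecimal.
Subtract column by column in base 16:
  8-F → 9 (borrow)
  0-7-1 → 8 (borrow)
  9-7-1 → 1
  B-0 → B
  D-2 → B

0xBB189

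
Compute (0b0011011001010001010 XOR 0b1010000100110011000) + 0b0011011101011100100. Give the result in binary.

0b1100111010111110110

First 0b0011011001010001010 XOR 0b1010000100110011000 = 0b1001011101100010010.
Add column by column in base 2, right to left:
  0+0 = 0
  1+0 = 1
  0+1 = 1
  0+0 = 0
  1+0 = 1
  0+1 = 1
  0+1 = 1
  0+1 = 1
  1+0 = 1
  1+1 = 0 carry 1
  0+0+1 = 1
  1+1 = 0 carry 1
  1+1+1 = 1 carry 1
  1+1+1 = 1 carry 1
  0+0+1 = 1
  1+1 = 0 carry 1
  0+1+1 = 0 carry 1
  0+0+1 = 1
  1+0 = 1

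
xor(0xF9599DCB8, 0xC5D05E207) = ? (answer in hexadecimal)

XOR each hex digit independently (no carries):
  F^C=3, 9^5=C, 5^D=8, 9^0=9, 9^5=C, D^E=3, C^2=E, B^0=B, 8^7=F

0x3C89C3EBF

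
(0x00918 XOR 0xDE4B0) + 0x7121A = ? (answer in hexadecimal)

0x14FFC2

First 0x00918 XOR 0xDE4B0 = 0xDEDA8.
Add column by column in base 16, right to left:
  8+A = 2 carry 1
  A+1+1 = C
  D+2 = F
  E+1 = F
  D+7 = 4 carry 1
  final carry 1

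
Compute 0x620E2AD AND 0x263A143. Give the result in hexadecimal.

0x220A001

AND each hex digit independently (no carries):
  6&2=2, 2&6=2, 0&3=0, E&A=A, 2&1=0, A&4=0, D&3=1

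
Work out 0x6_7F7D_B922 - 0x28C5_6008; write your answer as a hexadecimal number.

Subtract column by column in base 16:
  2-8 → A (borrow)
  2-0-1 → 1
  9-0 → 9
  B-6 → 5
  D-5 → 8
  7-C → B (borrow)
  F-8-1 → 6
  7-2 → 5
  6-0 → 6

0x656B8591A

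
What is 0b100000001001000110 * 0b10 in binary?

Multiply each base-2 digit by 2, carrying:
  0×2 = 0 → write 0
  1×2 = 2 → write 0 carry 1
  1×2+1 = 3 → write 1 carry 1
  0×2+1 = 1 → write 1
  0×2 = 0 → write 0
  0×2 = 0 → write 0
  1×2 = 2 → write 0 carry 1
  0×2+1 = 1 → write 1
  0×2 = 0 → write 0
  1×2 = 2 → write 0 carry 1
  0×2+1 = 1 → write 1
  0×2 = 0 → write 0
  0×2 = 0 → write 0
  0×2 = 0 → write 0
  0×2 = 0 → write 0
  0×2 = 0 → write 0
  0×2 = 0 → write 0
  1×2 = 2 → write 0 carry 1
  remaining carry: 1

0b1000000010010001100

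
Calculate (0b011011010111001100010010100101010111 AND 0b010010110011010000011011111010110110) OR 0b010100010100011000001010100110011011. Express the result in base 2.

0b10110010111011000011010100110011111

0b011011010111001100010010100101010111 AND 0b010010110011010000011011111010110110 = 0b010010010011000000010010100000010110.
Then OR with 0b010100010100011000001010100110011011.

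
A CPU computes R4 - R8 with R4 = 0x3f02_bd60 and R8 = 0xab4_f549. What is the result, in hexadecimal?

0x344dc817

Subtract column by column in base 16:
  0-9 → 7 (borrow)
  6-4-1 → 1
  d-5 → 8
  b-f → c (borrow)
  2-4-1 → d (borrow)
  0-b-1 → 4 (borrow)
  f-a-1 → 4
  3-0 → 3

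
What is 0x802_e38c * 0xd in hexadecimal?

0x68258e1c

Multiply each base-16 digit by 13, carrying:
  c×13 = 156 → write c carry 9
  8×13+9 = 113 → write 1 carry 7
  3×13+7 = 46 → write e carry 2
  e×13+2 = 184 → write 8 carry 11
  2×13+11 = 37 → write 5 carry 2
  0×13+2 = 2 → write 2
  8×13 = 104 → write 8 carry 6
  remaining carry: 6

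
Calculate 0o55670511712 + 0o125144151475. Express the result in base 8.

0o203034663407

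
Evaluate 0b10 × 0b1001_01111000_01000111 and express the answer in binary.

0b100101111000010001110

Multiply each base-2 digit by 2, carrying:
  1×2 = 2 → write 0 carry 1
  1×2+1 = 3 → write 1 carry 1
  1×2+1 = 3 → write 1 carry 1
  0×2+1 = 1 → write 1
  0×2 = 0 → write 0
  0×2 = 0 → write 0
  1×2 = 2 → write 0 carry 1
  0×2+1 = 1 → write 1
  0×2 = 0 → write 0
  0×2 = 0 → write 0
  0×2 = 0 → write 0
  1×2 = 2 → write 0 carry 1
  1×2+1 = 3 → write 1 carry 1
  1×2+1 = 3 → write 1 carry 1
  1×2+1 = 3 → write 1 carry 1
  0×2+1 = 1 → write 1
  1×2 = 2 → write 0 carry 1
  0×2+1 = 1 → write 1
  0×2 = 0 → write 0
  1×2 = 2 → write 0 carry 1
  remaining carry: 1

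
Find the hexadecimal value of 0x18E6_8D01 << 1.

0x31CD1A02

1 bits is not a whole number of base-16 digits; in binary: 11000111001101000110100000001 << 1 = 110001110011010001101000000010.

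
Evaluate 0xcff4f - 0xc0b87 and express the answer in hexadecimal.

Subtract column by column in base 16:
  f-7 → 8
  4-8 → c (borrow)
  f-b-1 → 3
  f-0 → f
  c-c → 0

0xf3c8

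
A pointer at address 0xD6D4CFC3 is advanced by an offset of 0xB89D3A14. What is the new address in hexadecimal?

0x18F7209D7

Add column by column in base 16, right to left:
  3+4 = 7
  C+1 = D
  F+A = 9 carry 1
  C+3+1 = 0 carry 1
  4+D+1 = 2 carry 1
  D+9+1 = 7 carry 1
  6+8+1 = F
  D+B = 8 carry 1
  final carry 1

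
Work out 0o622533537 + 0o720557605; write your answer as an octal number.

0o1543313344

Add column by column in base 8, right to left:
  7+5 = 4 carry 1
  3+0+1 = 4
  5+6 = 3 carry 1
  3+7+1 = 3 carry 1
  3+5+1 = 1 carry 1
  5+5+1 = 3 carry 1
  2+0+1 = 3
  2+2 = 4
  6+7 = 5 carry 1
  final carry 1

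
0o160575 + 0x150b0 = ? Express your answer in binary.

0o160575 = 0b1110000101111101 in binary.
0x150b0 = 0b10101000010110000 in binary.
Add column by column in base 2, right to left:
  1+0 = 1
  0+0 = 0
  1+0 = 1
  1+0 = 1
  1+1 = 0 carry 1
  1+1+1 = 1 carry 1
  1+0+1 = 0 carry 1
  0+1+1 = 0 carry 1
  1+0+1 = 0 carry 1
  0+0+1 = 1
  0+0 = 0
  0+0 = 0
  0+1 = 1
  1+0 = 1
  1+1 = 0 carry 1
  1+0+1 = 0 carry 1
  0+1+1 = 0 carry 1
  final carry 1

0b100011001000101101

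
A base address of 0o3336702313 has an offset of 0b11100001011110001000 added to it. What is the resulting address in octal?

0o3342316123

0b11100001011110001000 = 0o3413610 in octal.
Add column by column in base 8, right to left:
  3+0 = 3
  1+1 = 2
  3+6 = 1 carry 1
  2+3+1 = 6
  0+1 = 1
  7+4 = 3 carry 1
  6+3+1 = 2 carry 1
  3+0+1 = 4
  3+0 = 3
  3+0 = 3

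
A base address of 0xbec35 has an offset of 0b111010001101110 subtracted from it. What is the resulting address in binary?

0xbec35 = 0b10111110110000110101 in binary.
Subtract column by column in base 2:
  1-0 → 1
  0-1 → 1 (borrow)
  1-1-1 → 1 (borrow)
  0-1-1 → 0 (borrow)
  1-0-1 → 0
  1-1 → 0
  0-1 → 1 (borrow)
  0-0-1 → 1 (borrow)
  0-0-1 → 1 (borrow)
  0-0-1 → 1 (borrow)
  1-1-1 → 1 (borrow)
  1-0-1 → 0
  0-1 → 1 (borrow)
  1-1-1 → 1 (borrow)
  1-1-1 → 1 (borrow)
  1-0-1 → 0
  1-0 → 1
  1-0 → 1
  0-0 → 0
  1-0 → 1

0b10110111011111000111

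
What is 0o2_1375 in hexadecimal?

0x22FD

Each octal digit is 3 bits: 2=010 1=001 3=011 7=111 5=101.
Group the bits into nibbles: 0010 0010 1111 1101 → 22FD.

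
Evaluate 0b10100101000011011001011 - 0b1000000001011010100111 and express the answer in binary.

Subtract column by column in base 2:
  1-1 → 0
  1-1 → 0
  0-1 → 1 (borrow)
  1-0-1 → 0
  0-0 → 0
  0-1 → 1 (borrow)
  1-0-1 → 0
  1-1 → 0
  0-0 → 0
  1-1 → 0
  1-1 → 0
  0-0 → 0
  0-1 → 1 (borrow)
  0-0-1 → 1 (borrow)
  0-0-1 → 1 (borrow)
  1-0-1 → 0
  0-0 → 0
  1-0 → 1
  0-0 → 0
  0-0 → 0
  1-0 → 1
  0-1 → 1 (borrow)
  1-0-1 → 0

0b1100100111000000100100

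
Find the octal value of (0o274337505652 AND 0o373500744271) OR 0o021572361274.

0o271572765274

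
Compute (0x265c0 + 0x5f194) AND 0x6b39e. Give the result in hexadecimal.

0x1314

Add column by column in base 16, right to left:
  0+4 = 4
  c+9 = 5 carry 1
  5+1+1 = 7
  6+f = 5 carry 1
  2+5+1 = 8
Sum = 0x85754; now AND with 0x6b39e:
  8&6=0, 5&b=1, 7&3=3, 5&9=1, 4&e=4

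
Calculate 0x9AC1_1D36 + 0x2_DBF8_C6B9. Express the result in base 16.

0x376B9E3EF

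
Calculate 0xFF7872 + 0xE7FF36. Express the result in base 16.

0x1E777A8

Add column by column in base 16, right to left:
  2+6 = 8
  7+3 = A
  8+F = 7 carry 1
  7+F+1 = 7 carry 1
  F+7+1 = 7 carry 1
  F+E+1 = E carry 1
  final carry 1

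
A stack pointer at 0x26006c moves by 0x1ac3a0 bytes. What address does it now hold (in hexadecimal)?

0x40c40c

Add column by column in base 16, right to left:
  c+0 = c
  6+a = 0 carry 1
  0+3+1 = 4
  0+c = c
  6+a = 0 carry 1
  2+1+1 = 4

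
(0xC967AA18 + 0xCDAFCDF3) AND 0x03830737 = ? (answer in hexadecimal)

0x3030003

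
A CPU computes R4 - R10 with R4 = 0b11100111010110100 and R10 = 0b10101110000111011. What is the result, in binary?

Subtract column by column in base 2:
  0-1 → 1 (borrow)
  0-1-1 → 0 (borrow)
  1-0-1 → 0
  0-1 → 1 (borrow)
  1-1-1 → 1 (borrow)
  1-1-1 → 1 (borrow)
  0-0-1 → 1 (borrow)
  1-0-1 → 0
  0-0 → 0
  1-0 → 1
  1-1 → 0
  1-1 → 0
  0-1 → 1 (borrow)
  0-0-1 → 1 (borrow)
  1-1-1 → 1 (borrow)
  1-0-1 → 0
  1-1 → 0

0b111001001111001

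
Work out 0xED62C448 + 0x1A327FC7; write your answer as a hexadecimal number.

Add column by column in base 16, right to left:
  8+7 = F
  4+C = 0 carry 1
  4+F+1 = 4 carry 1
  C+7+1 = 4 carry 1
  2+2+1 = 5
  6+3 = 9
  D+A = 7 carry 1
  E+1+1 = 0 carry 1
  final carry 1

0x10795440F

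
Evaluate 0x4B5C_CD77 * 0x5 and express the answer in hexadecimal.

0x178D00353

Multiply each base-16 digit by 5, carrying:
  7×5 = 35 → write 3 carry 2
  7×5+2 = 37 → write 5 carry 2
  D×5+2 = 67 → write 3 carry 4
  C×5+4 = 64 → write 0 carry 4
  C×5+4 = 64 → write 0 carry 4
  5×5+4 = 29 → write D carry 1
  B×5+1 = 56 → write 8 carry 3
  4×5+3 = 23 → write 7 carry 1
  remaining carry: 1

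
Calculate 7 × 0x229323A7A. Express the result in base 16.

Multiply each base-16 digit by 7, carrying:
  A×7 = 70 → write 6 carry 4
  7×7+4 = 53 → write 5 carry 3
  A×7+3 = 73 → write 9 carry 4
  3×7+4 = 25 → write 9 carry 1
  2×7+1 = 15 → write F
  3×7 = 21 → write 5 carry 1
  9×7+1 = 64 → write 0 carry 4
  2×7+4 = 18 → write 2 carry 1
  2×7+1 = 15 → write F

0xF205F9956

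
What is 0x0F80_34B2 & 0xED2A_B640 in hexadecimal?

0x0D003400

AND each hex digit independently (no carries):
  0&E=0, F&D=D, 8&2=0, 0&A=0, 3&B=3, 4&6=4, B&4=0, 2&0=0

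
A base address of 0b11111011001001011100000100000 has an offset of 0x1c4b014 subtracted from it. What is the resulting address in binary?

0x1c4b014 = 0b1110001001011000000010100 in binary.
Subtract column by column in base 2:
  0-0 → 0
  0-0 → 0
  0-1 → 1 (borrow)
  0-0-1 → 1 (borrow)
  0-1-1 → 0 (borrow)
  1-0-1 → 0
  0-0 → 0
  0-0 → 0
  0-0 → 0
  0-0 → 0
  0-0 → 0
  1-0 → 1
  1-1 → 0
  1-1 → 0
  0-0 → 0
  1-1 → 0
  0-0 → 0
  0-0 → 0
  1-1 → 0
  0-0 → 0
  0-0 → 0
  1-0 → 1
  1-1 → 0
  0-1 → 1 (borrow)
  1-1-1 → 1 (borrow)
  1-0-1 → 0
  1-0 → 1
  1-0 → 1
  1-0 → 1

0b11101101000000000100000001100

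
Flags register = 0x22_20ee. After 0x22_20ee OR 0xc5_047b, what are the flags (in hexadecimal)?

OR each hex digit independently (no carries):
  2|c=e, 2|5=7, 2|0=2, 0|4=4, e|7=f, e|b=f

0xe724ff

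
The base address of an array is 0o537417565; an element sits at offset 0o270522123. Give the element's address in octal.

Add column by column in base 8, right to left:
  5+3 = 0 carry 1
  6+2+1 = 1 carry 1
  5+1+1 = 7
  7+2 = 1 carry 1
  1+2+1 = 4
  4+5 = 1 carry 1
  7+0+1 = 0 carry 1
  3+7+1 = 3 carry 1
  5+2+1 = 0 carry 1
  final carry 1

0o1030141710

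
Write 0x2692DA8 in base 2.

Expand each hex digit to 4 bits: 2=0010 6=0110 9=1001 2=0010 D=1101 A=1010 8=1000.

0b10011010010010110110101000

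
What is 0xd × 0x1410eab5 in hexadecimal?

Multiply each base-16 digit by 13, carrying:
  5×13 = 65 → write 1 carry 4
  b×13+4 = 147 → write 3 carry 9
  a×13+9 = 139 → write b carry 8
  e×13+8 = 190 → write e carry 11
  0×13+11 = 11 → write b
  1×13 = 13 → write d
  4×13 = 52 → write 4 carry 3
  1×13+3 = 16 → write 0 carry 1
  remaining carry: 1

0x104dbeb31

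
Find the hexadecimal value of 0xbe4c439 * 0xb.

Multiply each base-16 digit by 11, carrying:
  9×11 = 99 → write 3 carry 6
  3×11+6 = 39 → write 7 carry 2
  4×11+2 = 46 → write e carry 2
  c×11+2 = 134 → write 6 carry 8
  4×11+8 = 52 → write 4 carry 3
  e×11+3 = 157 → write d carry 9
  b×11+9 = 130 → write 2 carry 8
  remaining carry: 8

0x82d46e73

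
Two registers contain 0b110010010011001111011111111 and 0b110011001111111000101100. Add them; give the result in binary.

0b111000101101001110100101011

Add column by column in base 2, right to left:
  1+0 = 1
  1+0 = 1
  1+1 = 0 carry 1
  1+1+1 = 1 carry 1
  1+0+1 = 0 carry 1
  1+1+1 = 1 carry 1
  1+0+1 = 0 carry 1
  1+0+1 = 0 carry 1
  0+0+1 = 1
  1+1 = 0 carry 1
  1+1+1 = 1 carry 1
  1+1+1 = 1 carry 1
  1+1+1 = 1 carry 1
  0+1+1 = 0 carry 1
  0+1+1 = 0 carry 1
  1+1+1 = 1 carry 1
  1+0+1 = 0 carry 1
  0+0+1 = 1
  0+1 = 1
  1+1 = 0 carry 1
  0+0+1 = 1
  0+0 = 0
  1+1 = 0 carry 1
  0+1+1 = 0 carry 1
  0+0+1 = 1
  1+0 = 1
  1+0 = 1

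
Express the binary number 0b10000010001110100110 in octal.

Group the bits in threes: 010 000 010 001 110 100 110 → 2021646.

0o2021646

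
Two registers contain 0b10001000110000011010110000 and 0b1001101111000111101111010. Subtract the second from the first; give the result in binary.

Subtract column by column in base 2:
  0-0 → 0
  0-1 → 1 (borrow)
  0-0-1 → 1 (borrow)
  0-1-1 → 0 (borrow)
  1-1-1 → 1 (borrow)
  1-1-1 → 1 (borrow)
  0-1-1 → 0 (borrow)
  1-0-1 → 0
  0-1 → 1 (borrow)
  1-1-1 → 1 (borrow)
  1-1-1 → 1 (borrow)
  0-1-1 → 0 (borrow)
  0-0-1 → 1 (borrow)
  0-0-1 → 1 (borrow)
  0-0-1 → 1 (borrow)
  0-1-1 → 0 (borrow)
  1-1-1 → 1 (borrow)
  1-1-1 → 1 (borrow)
  0-1-1 → 0 (borrow)
  0-0-1 → 1 (borrow)
  0-1-1 → 0 (borrow)
  1-1-1 → 1 (borrow)
  0-0-1 → 1 (borrow)
  0-0-1 → 1 (borrow)
  0-1-1 → 0 (borrow)
  1-0-1 → 0

0b111010110111011100110110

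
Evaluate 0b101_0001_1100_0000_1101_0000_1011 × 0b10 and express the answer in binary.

Multiply each base-2 digit by 2, carrying:
  1×2 = 2 → write 0 carry 1
  1×2+1 = 3 → write 1 carry 1
  0×2+1 = 1 → write 1
  1×2 = 2 → write 0 carry 1
  0×2+1 = 1 → write 1
  0×2 = 0 → write 0
  0×2 = 0 → write 0
  0×2 = 0 → write 0
  1×2 = 2 → write 0 carry 1
  0×2+1 = 1 → write 1
  1×2 = 2 → write 0 carry 1
  1×2+1 = 3 → write 1 carry 1
  0×2+1 = 1 → write 1
  0×2 = 0 → write 0
  0×2 = 0 → write 0
  0×2 = 0 → write 0
  0×2 = 0 → write 0
  0×2 = 0 → write 0
  1×2 = 2 → write 0 carry 1
  1×2+1 = 3 → write 1 carry 1
  1×2+1 = 3 → write 1 carry 1
  0×2+1 = 1 → write 1
  0×2 = 0 → write 0
  0×2 = 0 → write 0
  1×2 = 2 → write 0 carry 1
  0×2+1 = 1 → write 1
  1×2 = 2 → write 0 carry 1
  remaining carry: 1

0b1010001110000001101000010110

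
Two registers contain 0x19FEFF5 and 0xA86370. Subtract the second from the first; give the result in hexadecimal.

Subtract column by column in base 16:
  5-0 → 5
  F-7 → 8
  F-3 → C
  E-6 → 8
  F-8 → 7
  9-A → F (borrow)
  1-0-1 → 0

0xF78C85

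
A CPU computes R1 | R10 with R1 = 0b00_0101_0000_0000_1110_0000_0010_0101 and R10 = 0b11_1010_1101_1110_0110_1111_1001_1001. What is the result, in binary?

OR bit by bit (1 where either bit is 1):
  000101000000001110000000100101
| 111010110111100110111110011001
= 111111110111101110111110111101

0b111111110111101110111110111101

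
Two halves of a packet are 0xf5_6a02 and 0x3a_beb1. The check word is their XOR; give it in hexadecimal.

XOR each hex digit independently (no carries):
  f^3=c, 5^a=f, 6^b=d, a^e=4, 0^b=b, 2^1=3

0xcfd4b3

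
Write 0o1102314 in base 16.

Each octal digit is 3 bits: 1=001 1=001 0=000 2=010 3=011 1=001 4=100.
Group the bits into nibbles: 0100 1000 0100 1100 1100 → 484CC.

0x484CC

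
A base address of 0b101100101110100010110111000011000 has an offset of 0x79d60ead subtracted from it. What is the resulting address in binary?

0b11101011111110110101111101101011

0x79d60ead = 0b1111001110101100000111010101101 in binary.
Subtract column by column in base 2:
  0-1 → 1 (borrow)
  0-0-1 → 1 (borrow)
  0-1-1 → 0 (borrow)
  1-1-1 → 1 (borrow)
  1-0-1 → 0
  0-1 → 1 (borrow)
  0-0-1 → 1 (borrow)
  0-1-1 → 0 (borrow)
  0-0-1 → 1 (borrow)
  1-1-1 → 1 (borrow)
  1-1-1 → 1 (borrow)
  1-1-1 → 1 (borrow)
  0-0-1 → 1 (borrow)
  1-0-1 → 0
  1-0 → 1
  0-0 → 0
  1-0 → 1
  0-1 → 1 (borrow)
  0-1-1 → 0 (borrow)
  0-0-1 → 1 (borrow)
  1-1-1 → 1 (borrow)
  0-0-1 → 1 (borrow)
  1-1-1 → 1 (borrow)
  1-1-1 → 1 (borrow)
  1-1-1 → 1 (borrow)
  0-0-1 → 1 (borrow)
  1-0-1 → 0
  0-1 → 1 (borrow)
  0-1-1 → 0 (borrow)
  1-1-1 → 1 (borrow)
  1-1-1 → 1 (borrow)
  0-0-1 → 1 (borrow)
  1-0-1 → 0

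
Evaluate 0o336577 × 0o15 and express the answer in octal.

Multiply each base-8 digit by 13, carrying:
  7×13 = 91 → write 3 carry 11
  7×13+11 = 102 → write 6 carry 12
  5×13+12 = 77 → write 5 carry 9
  6×13+9 = 87 → write 7 carry 10
  3×13+10 = 49 → write 1 carry 6
  3×13+6 = 45 → write 5 carry 5
  remaining carry: 5

0o5517563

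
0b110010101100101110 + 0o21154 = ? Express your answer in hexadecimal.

0x34D9A

0b110010101100101110 = 0x32B2E in hexadecimal.
0o21154 = 0x226C in hexadecimal.
Add column by column in base 16, right to left:
  E+C = A carry 1
  2+6+1 = 9
  B+2 = D
  2+2 = 4
  3+0 = 3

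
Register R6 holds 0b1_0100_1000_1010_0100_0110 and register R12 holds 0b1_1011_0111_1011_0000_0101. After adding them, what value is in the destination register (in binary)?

0b1100000000010101001011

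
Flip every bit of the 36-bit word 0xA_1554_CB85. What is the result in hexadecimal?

0x5EAAB347A

Each hex digit d becomes F−d:
  A→5, 1→E, 5→A, 5→A, 4→B, C→3, B→4, 8→7, 5→A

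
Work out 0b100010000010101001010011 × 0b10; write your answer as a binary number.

Multiply each base-2 digit by 2, carrying:
  1×2 = 2 → write 0 carry 1
  1×2+1 = 3 → write 1 carry 1
  0×2+1 = 1 → write 1
  0×2 = 0 → write 0
  1×2 = 2 → write 0 carry 1
  0×2+1 = 1 → write 1
  1×2 = 2 → write 0 carry 1
  0×2+1 = 1 → write 1
  0×2 = 0 → write 0
  1×2 = 2 → write 0 carry 1
  0×2+1 = 1 → write 1
  1×2 = 2 → write 0 carry 1
  0×2+1 = 1 → write 1
  1×2 = 2 → write 0 carry 1
  0×2+1 = 1 → write 1
  0×2 = 0 → write 0
  0×2 = 0 → write 0
  0×2 = 0 → write 0
  0×2 = 0 → write 0
  1×2 = 2 → write 0 carry 1
  0×2+1 = 1 → write 1
  0×2 = 0 → write 0
  0×2 = 0 → write 0
  1×2 = 2 → write 0 carry 1
  remaining carry: 1

0b1000100000101010010100110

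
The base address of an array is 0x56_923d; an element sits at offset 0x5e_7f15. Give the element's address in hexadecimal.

0xb51152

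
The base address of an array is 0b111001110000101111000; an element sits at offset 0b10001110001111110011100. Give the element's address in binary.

Add column by column in base 2, right to left:
  0+0 = 0
  0+0 = 0
  0+1 = 1
  1+1 = 0 carry 1
  1+1+1 = 1 carry 1
  1+0+1 = 0 carry 1
  1+0+1 = 0 carry 1
  0+1+1 = 0 carry 1
  1+1+1 = 1 carry 1
  0+1+1 = 0 carry 1
  0+1+1 = 0 carry 1
  0+1+1 = 0 carry 1
  0+1+1 = 0 carry 1
  1+0+1 = 0 carry 1
  1+0+1 = 0 carry 1
  1+0+1 = 0 carry 1
  0+1+1 = 0 carry 1
  0+1+1 = 0 carry 1
  1+1+1 = 1 carry 1
  1+0+1 = 0 carry 1
  1+0+1 = 0 carry 1
  0+0+1 = 1
  0+1 = 1

0b11001000000000100010100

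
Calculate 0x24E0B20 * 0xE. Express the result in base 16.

0x20449BC0

Multiply each base-16 digit by 14, carrying:
  0×14 = 0 → write 0
  2×14 = 28 → write C carry 1
  B×14+1 = 155 → write B carry 9
  0×14+9 = 9 → write 9
  E×14 = 196 → write 4 carry 12
  4×14+12 = 68 → write 4 carry 4
  2×14+4 = 32 → write 0 carry 2
  remaining carry: 2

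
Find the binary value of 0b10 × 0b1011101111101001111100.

0b10111011111010011111000

Multiply each base-2 digit by 2, carrying:
  0×2 = 0 → write 0
  0×2 = 0 → write 0
  1×2 = 2 → write 0 carry 1
  1×2+1 = 3 → write 1 carry 1
  1×2+1 = 3 → write 1 carry 1
  1×2+1 = 3 → write 1 carry 1
  1×2+1 = 3 → write 1 carry 1
  0×2+1 = 1 → write 1
  0×2 = 0 → write 0
  1×2 = 2 → write 0 carry 1
  0×2+1 = 1 → write 1
  1×2 = 2 → write 0 carry 1
  1×2+1 = 3 → write 1 carry 1
  1×2+1 = 3 → write 1 carry 1
  1×2+1 = 3 → write 1 carry 1
  1×2+1 = 3 → write 1 carry 1
  0×2+1 = 1 → write 1
  1×2 = 2 → write 0 carry 1
  1×2+1 = 3 → write 1 carry 1
  1×2+1 = 3 → write 1 carry 1
  0×2+1 = 1 → write 1
  1×2 = 2 → write 0 carry 1
  remaining carry: 1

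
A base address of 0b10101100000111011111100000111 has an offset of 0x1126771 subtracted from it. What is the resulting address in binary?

0b10100011100010101011110010110

0x1126771 = 0b1000100100110011101110001 in binary.
Subtract column by column in base 2:
  1-1 → 0
  1-0 → 1
  1-0 → 1
  0-0 → 0
  0-1 → 1 (borrow)
  0-1-1 → 0 (borrow)
  0-1-1 → 0 (borrow)
  0-0-1 → 1 (borrow)
  1-1-1 → 1 (borrow)
  1-1-1 → 1 (borrow)
  1-1-1 → 1 (borrow)
  1-0-1 → 0
  1-0 → 1
  1-1 → 0
  0-1 → 1 (borrow)
  1-0-1 → 0
  1-0 → 1
  1-1 → 0
  0-0 → 0
  0-0 → 0
  0-1 → 1 (borrow)
  0-0-1 → 1 (borrow)
  0-0-1 → 1 (borrow)
  1-0-1 → 0
  1-1 → 0
  0-0 → 0
  1-0 → 1
  0-0 → 0
  1-0 → 1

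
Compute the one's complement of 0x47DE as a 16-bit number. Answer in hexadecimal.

Each hex digit d becomes F−d:
  4→B, 7→8, D→2, E→1

0xB821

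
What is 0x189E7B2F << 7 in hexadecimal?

7 bits is not a whole number of base-16 digits; in binary: 11000100111100111101100101111 << 7 = 110001001111001111011001011110000000.

0xC4F3D9780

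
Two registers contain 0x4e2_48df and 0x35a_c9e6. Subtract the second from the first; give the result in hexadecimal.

Subtract column by column in base 16:
  f-6 → 9
  d-e → f (borrow)
  8-9-1 → e (borrow)
  4-c-1 → 7 (borrow)
  2-a-1 → 7 (borrow)
  e-5-1 → 8
  4-3 → 1

0x1877ef9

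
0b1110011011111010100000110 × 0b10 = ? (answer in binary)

0b11100110111110101000001100

Multiply each base-2 digit by 2, carrying:
  0×2 = 0 → write 0
  1×2 = 2 → write 0 carry 1
  1×2+1 = 3 → write 1 carry 1
  0×2+1 = 1 → write 1
  0×2 = 0 → write 0
  0×2 = 0 → write 0
  0×2 = 0 → write 0
  0×2 = 0 → write 0
  1×2 = 2 → write 0 carry 1
  0×2+1 = 1 → write 1
  1×2 = 2 → write 0 carry 1
  0×2+1 = 1 → write 1
  1×2 = 2 → write 0 carry 1
  1×2+1 = 3 → write 1 carry 1
  1×2+1 = 3 → write 1 carry 1
  1×2+1 = 3 → write 1 carry 1
  1×2+1 = 3 → write 1 carry 1
  0×2+1 = 1 → write 1
  1×2 = 2 → write 0 carry 1
  1×2+1 = 3 → write 1 carry 1
  0×2+1 = 1 → write 1
  0×2 = 0 → write 0
  1×2 = 2 → write 0 carry 1
  1×2+1 = 3 → write 1 carry 1
  1×2+1 = 3 → write 1 carry 1
  remaining carry: 1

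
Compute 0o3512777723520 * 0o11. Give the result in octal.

0o40642777160720

Multiply each base-8 digit by 9, carrying:
  0×9 = 0 → write 0
  2×9 = 18 → write 2 carry 2
  5×9+2 = 47 → write 7 carry 5
  3×9+5 = 32 → write 0 carry 4
  2×9+4 = 22 → write 6 carry 2
  7×9+2 = 65 → write 1 carry 8
  7×9+8 = 71 → write 7 carry 8
  7×9+8 = 71 → write 7 carry 8
  7×9+8 = 71 → write 7 carry 8
  2×9+8 = 26 → write 2 carry 3
  1×9+3 = 12 → write 4 carry 1
  5×9+1 = 46 → write 6 carry 5
  3×9+5 = 32 → write 0 carry 4
  remaining carry: 4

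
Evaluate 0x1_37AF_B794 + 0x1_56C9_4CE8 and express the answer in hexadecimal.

0x28E79047C

Add column by column in base 16, right to left:
  4+8 = C
  9+E = 7 carry 1
  7+C+1 = 4 carry 1
  B+4+1 = 0 carry 1
  F+9+1 = 9 carry 1
  A+C+1 = 7 carry 1
  7+6+1 = E
  3+5 = 8
  1+1 = 2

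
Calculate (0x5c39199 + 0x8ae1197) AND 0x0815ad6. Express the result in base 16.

0x10210

Add column by column in base 16, right to left:
  9+7 = 0 carry 1
  9+9+1 = 3 carry 1
  1+1+1 = 3
  9+1 = a
  3+e = 1 carry 1
  c+a+1 = 7 carry 1
  5+8+1 = e
Sum = 0xe71a330; now AND with 0x0815ad6:
  e&0=0, 7&8=0, 1&1=1, a&5=0, 3&a=2, 3&d=1, 0&6=0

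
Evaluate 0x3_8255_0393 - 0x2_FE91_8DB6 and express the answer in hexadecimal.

Subtract column by column in base 16:
  3-6 → D (borrow)
  9-B-1 → D (borrow)
  3-D-1 → 5 (borrow)
  0-8-1 → 7 (borrow)
  5-1-1 → 3
  5-9 → C (borrow)
  2-E-1 → 3 (borrow)
  8-F-1 → 8 (borrow)
  3-2-1 → 0

0x83C375DD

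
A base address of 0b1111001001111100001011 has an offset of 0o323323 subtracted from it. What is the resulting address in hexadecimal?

0x3AF838

0b1111001001111100001011 = 0x3C9F0B in hexadecimal.
0o323323 = 0x1A6D3 in hexadecimal.
Subtract column by column in base 16:
  B-3 → 8
  0-D → 3 (borrow)
  F-6-1 → 8
  9-A → F (borrow)
  C-1-1 → A
  3-0 → 3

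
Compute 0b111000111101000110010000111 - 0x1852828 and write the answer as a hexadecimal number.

0x599645F

0b111000111101000110010000111 = 0x71E8C87 in hexadecimal.
Subtract column by column in base 16:
  7-8 → F (borrow)
  8-2-1 → 5
  C-8 → 4
  8-2 → 6
  E-5 → 9
  1-8 → 9 (borrow)
  7-1-1 → 5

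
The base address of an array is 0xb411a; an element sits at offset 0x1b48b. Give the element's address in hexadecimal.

0xcf5a5

Add column by column in base 16, right to left:
  a+b = 5 carry 1
  1+8+1 = a
  1+4 = 5
  4+b = f
  b+1 = c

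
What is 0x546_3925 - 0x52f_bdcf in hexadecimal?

0x167b56

Subtract column by column in base 16:
  5-f → 6 (borrow)
  2-c-1 → 5 (borrow)
  9-d-1 → b (borrow)
  3-b-1 → 7 (borrow)
  6-f-1 → 6 (borrow)
  4-2-1 → 1
  5-5 → 0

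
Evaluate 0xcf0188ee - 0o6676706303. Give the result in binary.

0b10011000000001011111110000101011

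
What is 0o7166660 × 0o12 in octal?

Multiply each base-8 digit by 10, carrying:
  0×10 = 0 → write 0
  6×10 = 60 → write 4 carry 7
  6×10+7 = 67 → write 3 carry 8
  6×10+8 = 68 → write 4 carry 8
  6×10+8 = 68 → write 4 carry 8
  1×10+8 = 18 → write 2 carry 2
  7×10+2 = 72 → write 0 carry 9
  remaining carry: 11

0o110244340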